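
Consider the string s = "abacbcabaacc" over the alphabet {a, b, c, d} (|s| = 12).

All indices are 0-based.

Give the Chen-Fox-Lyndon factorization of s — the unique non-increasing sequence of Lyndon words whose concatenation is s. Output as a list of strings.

["abacbc", "ab", "aacc"]

emit factor 1: 'abacbc' (i=0, period=6)
emit factor 2: 'ab' (i=6, period=2)
emit factor 3: 'aacc' (i=8, period=4)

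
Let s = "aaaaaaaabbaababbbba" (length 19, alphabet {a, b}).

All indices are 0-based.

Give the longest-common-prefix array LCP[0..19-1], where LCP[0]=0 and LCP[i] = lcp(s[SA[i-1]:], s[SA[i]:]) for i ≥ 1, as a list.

[0, 1, 7, 6, 5, 4, 3, 2, 3, 1, 2, 3, 0, 2, 2, 1, 3, 2, 3]

rank | idx | suffix
   0 |  18 | a
   1 |   0 | aaaaaaaabbaababbbba
   2 |   1 | aaaaaaabbaababbbba
   3 |   2 | aaaaaabbaababbbba
   4 |   3 | aaaaabbaababbbba
   5 |   4 | aaaabbaababbbba
   6 |   5 | aaabbaababbbba
   7 |  10 | aababbbba
   8 |   6 | aabbaababbbba
   9 |  11 | ababbbba
  10 |   7 | abbaababbbba
  11 |  13 | abbbba
  12 |  17 | ba
  13 |   9 | baababbbba
  14 |  12 | babbbba
  15 |  16 | bba
  16 |   8 | bbaababbbba
  17 |  15 | bbba
  18 |  14 | bbbba

SA = [18, 0, 1, 2, 3, 4, 5, 10, 6, 11, 7, 13, 17, 9, 12, 16, 8, 15, 14]
i: (SA[i-1],SA[i]) lcp shared
  1: (18,0) 1 'a'
  2: (0,1) 7 'aaaaaaa'
  3: (1,2) 6 'aaaaaa'
  4: (2,3) 5 'aaaaa'
  5: (3,4) 4 'aaaa'
  6: (4,5) 3 'aaa'
  7: (5,10) 2 'aa'
  8: (10,6) 3 'aab'
  9: (6,11) 1 'a'
  10: (11,7) 2 'ab'
  11: (7,13) 3 'abb'
  12: (13,17) 0 ''
  13: (17,9) 2 'ba'
  14: (9,12) 2 'ba'
  15: (12,16) 1 'b'
  16: (16,8) 3 'bba'
  17: (8,15) 2 'bb'
  18: (15,14) 3 'bbb'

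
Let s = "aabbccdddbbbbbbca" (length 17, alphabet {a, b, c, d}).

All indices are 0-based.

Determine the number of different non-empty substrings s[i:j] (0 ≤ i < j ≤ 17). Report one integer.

sorted suffixes:
  #0 SA[0]=16  'a'
  #1 SA[1]=0  'aabbccdddbbbbbbca'
  #2 SA[2]=1  'abbccdddbbbbbbca'
  #3 SA[3]=9  'bbbbbbca'
  #4 SA[4]=10  'bbbbbca'
  #5 SA[5]=11  'bbbbca'
  #6 SA[6]=12  'bbbca'
  #7 SA[7]=13  'bbca'
  #8 SA[8]=2  'bbccdddbbbbbbca'
  #9 SA[9]=14  'bca'
  #10 SA[10]=3  'bccdddbbbbbbca'
  #11 SA[11]=15  'ca'
  #12 SA[12]=4  'ccdddbbbbbbca'
  #13 SA[13]=5  'cdddbbbbbbca'
  #14 SA[14]=8  'dbbbbbbca'
  #15 SA[15]=7  'ddbbbbbbca'
  #16 SA[16]=6  'dddbbbbbbca'

SA = [16, 0, 1, 9, 10, 11, 12, 13, 2, 14, 3, 15, 4, 5, 8, 7, 6]
rank  pair      lcp
   1  s[16:],s[0:]  1  'a'
   2  s[0:],s[1:]  1  'a'
   3  s[1:],s[9:]  0  ''
   4  s[9:],s[10:]  5  'bbbbb'
   5  s[10:],s[11:]  4  'bbbb'
   6  s[11:],s[12:]  3  'bbb'
   7  s[12:],s[13:]  2  'bb'
   8  s[13:],s[2:]  3  'bbc'
   9  s[2:],s[14:]  1  'b'
  10  s[14:],s[3:]  2  'bc'
  11  s[3:],s[15:]  0  ''
  12  s[15:],s[4:]  1  'c'
  13  s[4:],s[5:]  1  'c'
  14  s[5:],s[8:]  0  ''
  15  s[8:],s[7:]  1  'd'
  16  s[7:],s[6:]  2  'dd'

n(n+1)/2 = 17·18/2 = 153
Σ LCP = 0 + 1 + 1 + 0 + 5 + 4 + 3 + 2 + 3 + 1 + 2 + 0 + 1 + 1 + 0 + 1 + 2 = 27
distinct = 153 − 27 = 126

126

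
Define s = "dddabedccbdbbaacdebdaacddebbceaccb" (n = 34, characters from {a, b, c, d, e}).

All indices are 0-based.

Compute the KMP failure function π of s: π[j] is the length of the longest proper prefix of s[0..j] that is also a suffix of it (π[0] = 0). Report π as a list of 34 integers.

π[0] = 0
j=1 s[j]='d': π[1]=1 (border 'd')
j=2 s[j]='d': π[2]=2 (border 'dd')
j=3 s[j]='a': k: 2→1→0; π[3]=0 (border '')
j=4 s[j]='b': π[4]=0 (border '')
j=5 s[j]='e': π[5]=0 (border '')
j=6 s[j]='d': π[6]=1 (border 'd')
j=7 s[j]='c': k: 1→0; π[7]=0 (border '')
j=8 s[j]='c': π[8]=0 (border '')
j=9 s[j]='b': π[9]=0 (border '')
j=10 s[j]='d': π[10]=1 (border 'd')
j=11 s[j]='b': k: 1→0; π[11]=0 (border '')
j=12 s[j]='b': π[12]=0 (border '')
j=13 s[j]='a': π[13]=0 (border '')
j=14 s[j]='a': π[14]=0 (border '')
j=15 s[j]='c': π[15]=0 (border '')
j=16 s[j]='d': π[16]=1 (border 'd')
j=17 s[j]='e': k: 1→0; π[17]=0 (border '')
j=18 s[j]='b': π[18]=0 (border '')
j=19 s[j]='d': π[19]=1 (border 'd')
j=20 s[j]='a': k: 1→0; π[20]=0 (border '')
j=21 s[j]='a': π[21]=0 (border '')
j=22 s[j]='c': π[22]=0 (border '')
j=23 s[j]='d': π[23]=1 (border 'd')
j=24 s[j]='d': π[24]=2 (border 'dd')
j=25 s[j]='e': k: 2→1→0; π[25]=0 (border '')
j=26 s[j]='b': π[26]=0 (border '')
j=27 s[j]='b': π[27]=0 (border '')
j=28 s[j]='c': π[28]=0 (border '')
j=29 s[j]='e': π[29]=0 (border '')
j=30 s[j]='a': π[30]=0 (border '')
j=31 s[j]='c': π[31]=0 (border '')
j=32 s[j]='c': π[32]=0 (border '')
j=33 s[j]='b': π[33]=0 (border '')

[0, 1, 2, 0, 0, 0, 1, 0, 0, 0, 1, 0, 0, 0, 0, 0, 1, 0, 0, 1, 0, 0, 0, 1, 2, 0, 0, 0, 0, 0, 0, 0, 0, 0]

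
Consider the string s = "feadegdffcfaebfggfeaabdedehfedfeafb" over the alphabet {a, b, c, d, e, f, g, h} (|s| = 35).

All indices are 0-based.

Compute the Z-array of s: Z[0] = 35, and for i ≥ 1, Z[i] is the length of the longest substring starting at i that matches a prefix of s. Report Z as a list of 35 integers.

Z[0]=35
i=1: i≥r, start 0; Z[1]=0
i=2: i≥r, start 0; Z[2]=0
i=3: i≥r, start 0; Z[3]=0
i=4: i≥r, start 0; Z[4]=0
i=5: i≥r, start 0; Z[5]=0
i=6: i≥r, start 0; Z[6]=0
i=7: i≥r, start 0; Z[7]=1 scan→box=[7,8)
i=8: i≥r, start 0; Z[8]=1 scan→box=[8,9)
i=9: i≥r, start 0; Z[9]=0
i=10: i≥r, start 0; Z[10]=1 scan→box=[10,11)
i=11: i≥r, start 0; Z[11]=0
i=12: i≥r, start 0; Z[12]=0
i=13: i≥r, start 0; Z[13]=0
i=14: i≥r, start 0; Z[14]=1 scan→box=[14,15)
i=15: i≥r, start 0; Z[15]=0
i=16: i≥r, start 0; Z[16]=0
i=17: i≥r, start 0; Z[17]=3 scan→box=[17,20)
i=18: min(r-i=2, Z[1]=0)=0; Z[18]=0
i=19: min(r-i=1, Z[2]=0)=0; Z[19]=0
i=20: i≥r, start 0; Z[20]=0
i=21: i≥r, start 0; Z[21]=0
i=22: i≥r, start 0; Z[22]=0
i=23: i≥r, start 0; Z[23]=0
i=24: i≥r, start 0; Z[24]=0
i=25: i≥r, start 0; Z[25]=0
i=26: i≥r, start 0; Z[26]=0
i=27: i≥r, start 0; Z[27]=2 scan→box=[27,29)
i=28: min(r-i=1, Z[1]=0)=0; Z[28]=0
i=29: i≥r, start 0; Z[29]=0
i=30: i≥r, start 0; Z[30]=3 scan→box=[30,33)
i=31: min(r-i=2, Z[1]=0)=0; Z[31]=0
i=32: min(r-i=1, Z[2]=0)=0; Z[32]=0
i=33: i≥r, start 0; Z[33]=1 scan→box=[33,34)
i=34: i≥r, start 0; Z[34]=0

[35, 0, 0, 0, 0, 0, 0, 1, 1, 0, 1, 0, 0, 0, 1, 0, 0, 3, 0, 0, 0, 0, 0, 0, 0, 0, 0, 2, 0, 0, 3, 0, 0, 1, 0]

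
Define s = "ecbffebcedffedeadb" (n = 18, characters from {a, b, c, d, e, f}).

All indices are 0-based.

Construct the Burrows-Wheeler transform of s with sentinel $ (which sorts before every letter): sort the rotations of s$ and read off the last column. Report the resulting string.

rank  rotation             last
    0  $ecbffebcedffedeadb  b
    1  adb$ecbffebcedffede  e
    2  b$ecbffebcedffedead  d
    3  bcedffedeadb$ecbffe  e
    4  bffebcedffedeadb$ec  c
    5  cbffebcedffedeadb$e  e
    6  cedffedeadb$ecbffeb  b
    7  db$ecbffebcedffedea  a
    8  deadb$ecbffebcedffe  e
    9  dffedeadb$ecbffebce  e
   10  eadb$ecbffebcedffed  d
   11  ebcedffedeadb$ecbff  f
   12  ecbffebcedffedeadb$  $
   13  edeadb$ecbffebcedff  f
   14  edffedeadb$ecbffebc  c
   15  febcedffedeadb$ecbf  f
   16  fedeadb$ecbffebcedf  f
   17  ffebcedffedeadb$ecb  b
   18  ffedeadb$ecbffebced  d

bedecebaeedf$fcffbd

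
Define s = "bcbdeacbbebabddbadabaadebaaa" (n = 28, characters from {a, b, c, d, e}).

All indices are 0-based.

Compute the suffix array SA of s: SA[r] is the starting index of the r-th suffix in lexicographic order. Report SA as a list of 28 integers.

rank | idx | suffix
   0 |  27 | a
   1 |  26 | aa
   2 |  25 | aaa
   3 |  20 | aadebaaa
   4 |  18 | abaadebaaa
   5 |  11 | abddbadabaadebaaa
   6 |   5 | acbbebabddbadabaadebaaa
   7 |  16 | adabaadebaaa
   8 |  21 | adebaaa
   9 |  24 | baaa
  10 |  19 | baadebaaa
  11 |  10 | babddbadabaadebaaa
  12 |  15 | badabaadebaaa
  13 |   7 | bbebabddbadabaadebaaa
  14 |   0 | bcbdeacbbebabddbadabaadebaaa
  15 |  12 | bddbadabaadebaaa
  16 |   2 | bdeacbbebabddbadabaadebaaa
  17 |   8 | bebabddbadabaadebaaa
  18 |   6 | cbbebabddbadabaadebaaa
  19 |   1 | cbdeacbbebabddbadabaadebaaa
  20 |  17 | dabaadebaaa
  21 |  14 | dbadabaadebaaa
  22 |  13 | ddbadabaadebaaa
  23 |   3 | deacbbebabddbadabaadebaaa
  24 |  22 | debaaa
  25 |   4 | eacbbebabddbadabaadebaaa
  26 |  23 | ebaaa
  27 |   9 | ebabddbadabaadebaaa

[27, 26, 25, 20, 18, 11, 5, 16, 21, 24, 19, 10, 15, 7, 0, 12, 2, 8, 6, 1, 17, 14, 13, 3, 22, 4, 23, 9]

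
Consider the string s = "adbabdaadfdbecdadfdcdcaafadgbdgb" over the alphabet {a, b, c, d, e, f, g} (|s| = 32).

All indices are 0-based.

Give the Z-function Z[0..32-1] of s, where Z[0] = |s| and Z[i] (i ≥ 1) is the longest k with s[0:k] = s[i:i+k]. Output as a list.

Z[0]=32
i=1: i≥r, start 0; Z[1]=0
i=2: i≥r, start 0; Z[2]=0
i=3: i≥r, start 0; Z[3]=1 grow→box=[3,4)
i=4: i≥r, start 0; Z[4]=0
i=5: i≥r, start 0; Z[5]=0
i=6: i≥r, start 0; Z[6]=1 grow→box=[6,7)
i=7: i≥r, start 0; Z[7]=2 grow→box=[7,9)
i=8: min(r-i=1, Z[1]=0)=0; Z[8]=0
i=9: i≥r, start 0; Z[9]=0
i=10: i≥r, start 0; Z[10]=0
i=11: i≥r, start 0; Z[11]=0
i=12: i≥r, start 0; Z[12]=0
i=13: i≥r, start 0; Z[13]=0
i=14: i≥r, start 0; Z[14]=0
i=15: i≥r, start 0; Z[15]=2 grow→box=[15,17)
i=16: min(r-i=1, Z[1]=0)=0; Z[16]=0
i=17: i≥r, start 0; Z[17]=0
i=18: i≥r, start 0; Z[18]=0
i=19: i≥r, start 0; Z[19]=0
i=20: i≥r, start 0; Z[20]=0
i=21: i≥r, start 0; Z[21]=0
i=22: i≥r, start 0; Z[22]=1 grow→box=[22,23)
i=23: i≥r, start 0; Z[23]=1 grow→box=[23,24)
i=24: i≥r, start 0; Z[24]=0
i=25: i≥r, start 0; Z[25]=2 grow→box=[25,27)
i=26: min(r-i=1, Z[1]=0)=0; Z[26]=0
i=27: i≥r, start 0; Z[27]=0
i=28: i≥r, start 0; Z[28]=0
i=29: i≥r, start 0; Z[29]=0
i=30: i≥r, start 0; Z[30]=0
i=31: i≥r, start 0; Z[31]=0

[32, 0, 0, 1, 0, 0, 1, 2, 0, 0, 0, 0, 0, 0, 0, 2, 0, 0, 0, 0, 0, 0, 1, 1, 0, 2, 0, 0, 0, 0, 0, 0]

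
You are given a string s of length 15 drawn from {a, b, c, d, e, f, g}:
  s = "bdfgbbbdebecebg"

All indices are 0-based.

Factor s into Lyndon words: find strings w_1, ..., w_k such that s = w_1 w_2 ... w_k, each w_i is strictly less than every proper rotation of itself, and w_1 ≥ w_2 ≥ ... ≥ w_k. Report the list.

["bdfg", "bbbdebecebg"]

emit factor 1: 'bdfg' (i=0, period=4)
emit factor 2: 'bbbdebecebg' (i=4, period=11)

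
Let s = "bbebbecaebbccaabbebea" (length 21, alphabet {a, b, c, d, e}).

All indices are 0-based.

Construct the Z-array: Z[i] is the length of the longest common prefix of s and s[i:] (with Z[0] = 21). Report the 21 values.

Z[0]=21
i=1: i≥r, start 0; Z[1]=1 scan→box=[1,2)
i=2: i≥r, start 0; Z[2]=0
i=3: i≥r, start 0; Z[3]=3 scan→box=[3,6)
i=4: min(r-i=2, Z[1]=1)=1; Z[4]=1
i=5: min(r-i=1, Z[2]=0)=0; Z[5]=0
i=6: i≥r, start 0; Z[6]=0
i=7: i≥r, start 0; Z[7]=0
i=8: i≥r, start 0; Z[8]=0
i=9: i≥r, start 0; Z[9]=2 scan→box=[9,11)
i=10: min(r-i=1, Z[1]=1)=1; Z[10]=1
i=11: i≥r, start 0; Z[11]=0
i=12: i≥r, start 0; Z[12]=0
i=13: i≥r, start 0; Z[13]=0
i=14: i≥r, start 0; Z[14]=0
i=15: i≥r, start 0; Z[15]=4 scan→box=[15,19)
i=16: min(r-i=3, Z[1]=1)=1; Z[16]=1
i=17: min(r-i=2, Z[2]=0)=0; Z[17]=0
i=18: min(r-i=1, Z[3]=3)=1; Z[18]=1
i=19: i≥r, start 0; Z[19]=0
i=20: i≥r, start 0; Z[20]=0

[21, 1, 0, 3, 1, 0, 0, 0, 0, 2, 1, 0, 0, 0, 0, 4, 1, 0, 1, 0, 0]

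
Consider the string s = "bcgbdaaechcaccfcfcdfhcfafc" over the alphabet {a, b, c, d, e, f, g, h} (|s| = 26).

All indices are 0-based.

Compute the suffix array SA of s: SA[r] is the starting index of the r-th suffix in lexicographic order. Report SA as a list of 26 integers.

[5, 11, 6, 23, 0, 3, 25, 10, 12, 17, 21, 15, 13, 1, 8, 4, 18, 7, 22, 24, 16, 14, 19, 2, 9, 20]

rank | idx | suffix
   0 |   5 | aaechcaccfcfcdfhcfafc
   1 |  11 | accfcfcdfhcfafc
   2 |   6 | aechcaccfcfcdfhcfafc
   3 |  23 | afc
   4 |   0 | bcgbdaaechcaccfcfcdfhcfafc
   5 |   3 | bdaaechcaccfcfcdfhcfafc
   6 |  25 | c
   7 |  10 | caccfcfcdfhcfafc
   8 |  12 | ccfcfcdfhcfafc
   9 |  17 | cdfhcfafc
  10 |  21 | cfafc
  11 |  15 | cfcdfhcfafc
  12 |  13 | cfcfcdfhcfafc
  13 |   1 | cgbdaaechcaccfcfcdfhcfafc
  14 |   8 | chcaccfcfcdfhcfafc
  15 |   4 | daaechcaccfcfcdfhcfafc
  16 |  18 | dfhcfafc
  17 |   7 | echcaccfcfcdfhcfafc
  18 |  22 | fafc
  19 |  24 | fc
  20 |  16 | fcdfhcfafc
  21 |  14 | fcfcdfhcfafc
  22 |  19 | fhcfafc
  23 |   2 | gbdaaechcaccfcfcdfhcfafc
  24 |   9 | hcaccfcfcdfhcfafc
  25 |  20 | hcfafc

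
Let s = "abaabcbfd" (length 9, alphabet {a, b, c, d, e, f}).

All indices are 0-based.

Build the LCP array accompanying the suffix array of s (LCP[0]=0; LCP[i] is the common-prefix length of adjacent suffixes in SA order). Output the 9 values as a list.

rank | idx | suffix
   0 |   2 | aabcbfd
   1 |   0 | abaabcbfd
   2 |   3 | abcbfd
   3 |   1 | baabcbfd
   4 |   4 | bcbfd
   5 |   6 | bfd
   6 |   5 | cbfd
   7 |   8 | d
   8 |   7 | fd

SA = [2, 0, 3, 1, 4, 6, 5, 8, 7]
i: (SA[i-1],SA[i]) lcp shared
  1: (2,0) 1 'a'
  2: (0,3) 2 'ab'
  3: (3,1) 0 ''
  4: (1,4) 1 'b'
  5: (4,6) 1 'b'
  6: (6,5) 0 ''
  7: (5,8) 0 ''
  8: (8,7) 0 ''

[0, 1, 2, 0, 1, 1, 0, 0, 0]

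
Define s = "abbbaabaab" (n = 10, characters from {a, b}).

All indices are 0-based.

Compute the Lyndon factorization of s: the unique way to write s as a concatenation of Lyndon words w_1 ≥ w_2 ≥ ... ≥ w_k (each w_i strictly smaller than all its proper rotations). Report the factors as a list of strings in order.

["abbb", "aab", "aab"]

emit factor 1: 'abbb' (i=0, period=4)
emit factor 2: 'aab' (i=4, period=3)
emit factor 3: 'aab' (i=7, period=3)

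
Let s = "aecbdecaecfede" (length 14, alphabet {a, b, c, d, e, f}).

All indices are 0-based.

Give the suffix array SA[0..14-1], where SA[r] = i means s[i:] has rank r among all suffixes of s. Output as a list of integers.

sorted suffixes:
  #0 SA[0]=0  'aecbdecaecfede'
  #1 SA[1]=7  'aecfede'
  #2 SA[2]=3  'bdecaecfede'
  #3 SA[3]=6  'caecfede'
  #4 SA[4]=2  'cbdecaecfede'
  #5 SA[5]=9  'cfede'
  #6 SA[6]=12  'de'
  #7 SA[7]=4  'decaecfede'
  #8 SA[8]=13  'e'
  #9 SA[9]=5  'ecaecfede'
  #10 SA[10]=1  'ecbdecaecfede'
  #11 SA[11]=8  'ecfede'
  #12 SA[12]=11  'ede'
  #13 SA[13]=10  'fede'

[0, 7, 3, 6, 2, 9, 12, 4, 13, 5, 1, 8, 11, 10]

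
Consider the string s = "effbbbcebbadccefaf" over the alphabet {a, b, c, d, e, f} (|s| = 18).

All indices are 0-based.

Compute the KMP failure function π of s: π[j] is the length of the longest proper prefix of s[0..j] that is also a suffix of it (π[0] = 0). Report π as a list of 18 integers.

π[0] = 0
j=1 s[j]='f': π[1]=0 (border '')
j=2 s[j]='f': π[2]=0 (border '')
j=3 s[j]='b': π[3]=0 (border '')
j=4 s[j]='b': π[4]=0 (border '')
j=5 s[j]='b': π[5]=0 (border '')
j=6 s[j]='c': π[6]=0 (border '')
j=7 s[j]='e': π[7]=1 (border 'e')
j=8 s[j]='b': k: 1→0; π[8]=0 (border '')
j=9 s[j]='b': π[9]=0 (border '')
j=10 s[j]='a': π[10]=0 (border '')
j=11 s[j]='d': π[11]=0 (border '')
j=12 s[j]='c': π[12]=0 (border '')
j=13 s[j]='c': π[13]=0 (border '')
j=14 s[j]='e': π[14]=1 (border 'e')
j=15 s[j]='f': π[15]=2 (border 'ef')
j=16 s[j]='a': k: 2→0; π[16]=0 (border '')
j=17 s[j]='f': π[17]=0 (border '')

[0, 0, 0, 0, 0, 0, 0, 1, 0, 0, 0, 0, 0, 0, 1, 2, 0, 0]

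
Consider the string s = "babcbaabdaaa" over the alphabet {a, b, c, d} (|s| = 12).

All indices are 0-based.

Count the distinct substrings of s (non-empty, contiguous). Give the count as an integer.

66

sorted suffixes:
  #0 SA[0]=11  'a'
  #1 SA[1]=10  'aa'
  #2 SA[2]=9  'aaa'
  #3 SA[3]=5  'aabdaaa'
  #4 SA[4]=1  'abcbaabdaaa'
  #5 SA[5]=6  'abdaaa'
  #6 SA[6]=4  'baabdaaa'
  #7 SA[7]=0  'babcbaabdaaa'
  #8 SA[8]=2  'bcbaabdaaa'
  #9 SA[9]=7  'bdaaa'
  #10 SA[10]=3  'cbaabdaaa'
  #11 SA[11]=8  'daaa'

SA = [11, 10, 9, 5, 1, 6, 4, 0, 2, 7, 3, 8]
[i] adj suffixes → lcp
  [1] 11/10 → 1 ('a')
  [2] 10/9 → 2 ('aa')
  [3] 9/5 → 2 ('aa')
  [4] 5/1 → 1 ('a')
  [5] 1/6 → 2 ('ab')
  [6] 6/4 → 0 ('')
  [7] 4/0 → 2 ('ba')
  [8] 0/2 → 1 ('b')
  [9] 2/7 → 1 ('b')
  [10] 7/3 → 0 ('')
  [11] 3/8 → 0 ('')

n(n+1)/2 = 12·13/2 = 78
Σ LCP = 0 + 1 + 2 + 2 + 1 + 2 + 0 + 2 + 1 + 1 + 0 + 0 = 12
distinct = 78 − 12 = 66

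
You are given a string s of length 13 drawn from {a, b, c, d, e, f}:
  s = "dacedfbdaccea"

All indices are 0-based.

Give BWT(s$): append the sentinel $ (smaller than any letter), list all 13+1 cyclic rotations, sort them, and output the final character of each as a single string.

aeddfacab$eccd

rank  rotation        last
    0  $dacedfbdaccea  a
    1  a$dacedfbdacce  e
    2  accea$dacedfbd  d
    3  acedfbdaccea$d  d
    4  bdaccea$dacedf  f
    5  ccea$dacedfbda  a
    6  cea$dacedfbdac  c
    7  cedfbdaccea$da  a
    8  daccea$dacedfb  b
    9  dacedfbdaccea$  $
   10  dfbdaccea$dace  e
   11  ea$dacedfbdacc  c
   12  edfbdaccea$dac  c
   13  fbdaccea$daced  d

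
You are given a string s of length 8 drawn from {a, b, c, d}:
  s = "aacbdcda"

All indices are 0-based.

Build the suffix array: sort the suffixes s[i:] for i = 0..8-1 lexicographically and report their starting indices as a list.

rank | idx | suffix
   0 |   7 | a
   1 |   0 | aacbdcda
   2 |   1 | acbdcda
   3 |   3 | bdcda
   4 |   2 | cbdcda
   5 |   5 | cda
   6 |   6 | da
   7 |   4 | dcda

[7, 0, 1, 3, 2, 5, 6, 4]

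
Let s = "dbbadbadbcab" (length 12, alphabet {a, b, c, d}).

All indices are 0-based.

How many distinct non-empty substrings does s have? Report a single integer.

sorted suffixes:
  #0 SA[0]=10  'ab'
  #1 SA[1]=3  'adbadbcab'
  #2 SA[2]=6  'adbcab'
  #3 SA[3]=11  'b'
  #4 SA[4]=2  'badbadbcab'
  #5 SA[5]=5  'badbcab'
  #6 SA[6]=1  'bbadbadbcab'
  #7 SA[7]=8  'bcab'
  #8 SA[8]=9  'cab'
  #9 SA[9]=4  'dbadbcab'
  #10 SA[10]=0  'dbbadbadbcab'
  #11 SA[11]=7  'dbcab'

SA = [10, 3, 6, 11, 2, 5, 1, 8, 9, 4, 0, 7]
rank  pair      lcp
   1  s[10:],s[3:]  1  'a'
   2  s[3:],s[6:]  3  'adb'
   3  s[6:],s[11:]  0  ''
   4  s[11:],s[2:]  1  'b'
   5  s[2:],s[5:]  4  'badb'
   6  s[5:],s[1:]  1  'b'
   7  s[1:],s[8:]  1  'b'
   8  s[8:],s[9:]  0  ''
   9  s[9:],s[4:]  0  ''
  10  s[4:],s[0:]  2  'db'
  11  s[0:],s[7:]  2  'db'

n(n+1)/2 = 12·13/2 = 78
Σ LCP = 0 + 1 + 3 + 0 + 1 + 4 + 1 + 1 + 0 + 0 + 2 + 2 = 15
distinct = 78 − 15 = 63

63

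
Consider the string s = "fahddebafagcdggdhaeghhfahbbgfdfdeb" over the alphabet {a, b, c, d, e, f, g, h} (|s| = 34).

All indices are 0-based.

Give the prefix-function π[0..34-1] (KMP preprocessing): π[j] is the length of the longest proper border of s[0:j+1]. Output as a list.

π[0] = 0
j=1 s[j]='a': π[1]=0 (border '')
j=2 s[j]='h': π[2]=0 (border '')
j=3 s[j]='d': π[3]=0 (border '')
j=4 s[j]='d': π[4]=0 (border '')
j=5 s[j]='e': π[5]=0 (border '')
j=6 s[j]='b': π[6]=0 (border '')
j=7 s[j]='a': π[7]=0 (border '')
j=8 s[j]='f': π[8]=1 (border 'f')
j=9 s[j]='a': π[9]=2 (border 'fa')
j=10 s[j]='g': k: 2→0; π[10]=0 (border '')
j=11 s[j]='c': π[11]=0 (border '')
j=12 s[j]='d': π[12]=0 (border '')
j=13 s[j]='g': π[13]=0 (border '')
j=14 s[j]='g': π[14]=0 (border '')
j=15 s[j]='d': π[15]=0 (border '')
j=16 s[j]='h': π[16]=0 (border '')
j=17 s[j]='a': π[17]=0 (border '')
j=18 s[j]='e': π[18]=0 (border '')
j=19 s[j]='g': π[19]=0 (border '')
j=20 s[j]='h': π[20]=0 (border '')
j=21 s[j]='h': π[21]=0 (border '')
j=22 s[j]='f': π[22]=1 (border 'f')
j=23 s[j]='a': π[23]=2 (border 'fa')
j=24 s[j]='h': π[24]=3 (border 'fah')
j=25 s[j]='b': k: 3→0; π[25]=0 (border '')
j=26 s[j]='b': π[26]=0 (border '')
j=27 s[j]='g': π[27]=0 (border '')
j=28 s[j]='f': π[28]=1 (border 'f')
j=29 s[j]='d': k: 1→0; π[29]=0 (border '')
j=30 s[j]='f': π[30]=1 (border 'f')
j=31 s[j]='d': k: 1→0; π[31]=0 (border '')
j=32 s[j]='e': π[32]=0 (border '')
j=33 s[j]='b': π[33]=0 (border '')

[0, 0, 0, 0, 0, 0, 0, 0, 1, 2, 0, 0, 0, 0, 0, 0, 0, 0, 0, 0, 0, 0, 1, 2, 3, 0, 0, 0, 1, 0, 1, 0, 0, 0]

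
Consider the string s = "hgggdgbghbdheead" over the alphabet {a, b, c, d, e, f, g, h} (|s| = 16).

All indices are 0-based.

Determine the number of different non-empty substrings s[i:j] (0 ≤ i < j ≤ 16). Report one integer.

sorted suffixes:
  #0 SA[0]=14  'ad'
  #1 SA[1]=9  'bdheead'
  #2 SA[2]=6  'bghbdheead'
  #3 SA[3]=15  'd'
  #4 SA[4]=4  'dgbghbdheead'
  #5 SA[5]=10  'dheead'
  #6 SA[6]=13  'ead'
  #7 SA[7]=12  'eead'
  #8 SA[8]=5  'gbghbdheead'
  #9 SA[9]=3  'gdgbghbdheead'
  #10 SA[10]=2  'ggdgbghbdheead'
  #11 SA[11]=1  'gggdgbghbdheead'
  #12 SA[12]=7  'ghbdheead'
  #13 SA[13]=8  'hbdheead'
  #14 SA[14]=11  'heead'
  #15 SA[15]=0  'hgggdgbghbdheead'

SA = [14, 9, 6, 15, 4, 10, 13, 12, 5, 3, 2, 1, 7, 8, 11, 0]
i: (SA[i-1],SA[i]) lcp shared
  1: (14,9) 0 ''
  2: (9,6) 1 'b'
  3: (6,15) 0 ''
  4: (15,4) 1 'd'
  5: (4,10) 1 'd'
  6: (10,13) 0 ''
  7: (13,12) 1 'e'
  8: (12,5) 0 ''
  9: (5,3) 1 'g'
  10: (3,2) 1 'g'
  11: (2,1) 2 'gg'
  12: (1,7) 1 'g'
  13: (7,8) 0 ''
  14: (8,11) 1 'h'
  15: (11,0) 1 'h'

n(n+1)/2 = 16·17/2 = 136
Σ LCP = 0 + 0 + 1 + 0 + 1 + 1 + 0 + 1 + 0 + 1 + 1 + 2 + 1 + 0 + 1 + 1 = 11
distinct = 136 − 11 = 125

125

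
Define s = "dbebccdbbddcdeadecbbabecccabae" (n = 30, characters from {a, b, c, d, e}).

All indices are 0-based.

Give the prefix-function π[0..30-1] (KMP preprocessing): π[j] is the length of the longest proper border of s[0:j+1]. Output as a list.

[0, 0, 0, 0, 0, 0, 1, 2, 0, 1, 1, 0, 1, 0, 0, 1, 0, 0, 0, 0, 0, 0, 0, 0, 0, 0, 0, 0, 0, 0]

π[0] = 0
j=1 s[j]='b': π[1]=0 (border '')
j=2 s[j]='e': π[2]=0 (border '')
j=3 s[j]='b': π[3]=0 (border '')
j=4 s[j]='c': π[4]=0 (border '')
j=5 s[j]='c': π[5]=0 (border '')
j=6 s[j]='d': π[6]=1 (border 'd')
j=7 s[j]='b': π[7]=2 (border 'db')
j=8 s[j]='b': k: 2→0; π[8]=0 (border '')
j=9 s[j]='d': π[9]=1 (border 'd')
j=10 s[j]='d': k: 1→0; π[10]=1 (border 'd')
j=11 s[j]='c': k: 1→0; π[11]=0 (border '')
j=12 s[j]='d': π[12]=1 (border 'd')
j=13 s[j]='e': k: 1→0; π[13]=0 (border '')
j=14 s[j]='a': π[14]=0 (border '')
j=15 s[j]='d': π[15]=1 (border 'd')
j=16 s[j]='e': k: 1→0; π[16]=0 (border '')
j=17 s[j]='c': π[17]=0 (border '')
j=18 s[j]='b': π[18]=0 (border '')
j=19 s[j]='b': π[19]=0 (border '')
j=20 s[j]='a': π[20]=0 (border '')
j=21 s[j]='b': π[21]=0 (border '')
j=22 s[j]='e': π[22]=0 (border '')
j=23 s[j]='c': π[23]=0 (border '')
j=24 s[j]='c': π[24]=0 (border '')
j=25 s[j]='c': π[25]=0 (border '')
j=26 s[j]='a': π[26]=0 (border '')
j=27 s[j]='b': π[27]=0 (border '')
j=28 s[j]='a': π[28]=0 (border '')
j=29 s[j]='e': π[29]=0 (border '')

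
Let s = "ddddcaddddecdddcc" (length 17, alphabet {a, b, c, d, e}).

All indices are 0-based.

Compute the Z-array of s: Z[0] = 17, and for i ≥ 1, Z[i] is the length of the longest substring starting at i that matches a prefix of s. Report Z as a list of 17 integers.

[17, 3, 2, 1, 0, 0, 4, 3, 2, 1, 0, 0, 3, 2, 1, 0, 0]

Z[0]=17
i=1: fresh scan; Z[1]=3 extend→box=[1,4)
i=2: min(r-i=2, Z[1]=3)=2; Z[2]=2
i=3: min(r-i=1, Z[2]=2)=1; Z[3]=1
i=4: fresh scan; Z[4]=0
i=5: fresh scan; Z[5]=0
i=6: fresh scan; Z[6]=4 extend→box=[6,10)
i=7: min(r-i=3, Z[1]=3)=3; Z[7]=3
i=8: min(r-i=2, Z[2]=2)=2; Z[8]=2
i=9: min(r-i=1, Z[3]=1)=1; Z[9]=1
i=10: fresh scan; Z[10]=0
i=11: fresh scan; Z[11]=0
i=12: fresh scan; Z[12]=3 extend→box=[12,15)
i=13: min(r-i=2, Z[1]=3)=2; Z[13]=2
i=14: min(r-i=1, Z[2]=2)=1; Z[14]=1
i=15: fresh scan; Z[15]=0
i=16: fresh scan; Z[16]=0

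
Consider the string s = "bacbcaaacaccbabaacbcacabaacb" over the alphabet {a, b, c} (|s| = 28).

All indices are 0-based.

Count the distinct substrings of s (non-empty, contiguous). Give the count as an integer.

sorted suffixes:
  #0 SA[0]=5  'aaacaccbabaacbcacabaacb'
  #1 SA[1]=6  'aacaccbabaacbcacabaacb'
  #2 SA[2]=24  'aacb'
  #3 SA[3]=15  'aacbcacabaacb'
  #4 SA[4]=22  'abaacb'
  #5 SA[5]=13  'abaacbcacabaacb'
  #6 SA[6]=20  'acabaacb'
  #7 SA[7]=7  'acaccbabaacbcacabaacb'
  #8 SA[8]=25  'acb'
  #9 SA[9]=1  'acbcaaacaccbabaacbcacabaacb'
  #10 SA[10]=16  'acbcacabaacb'
  #11 SA[11]=9  'accbabaacbcacabaacb'
  #12 SA[12]=27  'b'
  #13 SA[13]=23  'baacb'
  #14 SA[14]=14  'baacbcacabaacb'
  #15 SA[15]=12  'babaacbcacabaacb'
  #16 SA[16]=0  'bacbcaaacaccbabaacbcacabaacb'
  #17 SA[17]=3  'bcaaacaccbabaacbcacabaacb'
  #18 SA[18]=18  'bcacabaacb'
  #19 SA[19]=4  'caaacaccbabaacbcacabaacb'
  #20 SA[20]=21  'cabaacb'
  #21 SA[21]=19  'cacabaacb'
  #22 SA[22]=8  'caccbabaacbcacabaacb'
  #23 SA[23]=26  'cb'
  #24 SA[24]=11  'cbabaacbcacabaacb'
  #25 SA[25]=2  'cbcaaacaccbabaacbcacabaacb'
  #26 SA[26]=17  'cbcacabaacb'
  #27 SA[27]=10  'ccbabaacbcacabaacb'

SA = [5, 6, 24, 15, 22, 13, 20, 7, 25, 1, 16, 9, 27, 23, 14, 12, 0, 3, 18, 4, 21, 19, 8, 26, 11, 2, 17, 10]
i: (SA[i-1],SA[i]) lcp shared
  1: (5,6) 2 'aa'
  2: (6,24) 3 'aac'
  3: (24,15) 4 'aacb'
  4: (15,22) 1 'a'
  5: (22,13) 6 'abaacb'
  6: (13,20) 1 'a'
  7: (20,7) 3 'aca'
  8: (7,25) 2 'ac'
  9: (25,1) 3 'acb'
  10: (1,16) 5 'acbca'
  11: (16,9) 2 'ac'
  12: (9,27) 0 ''
  13: (27,23) 1 'b'
  14: (23,14) 5 'baacb'
  15: (14,12) 2 'ba'
  16: (12,0) 2 'ba'
  17: (0,3) 1 'b'
  18: (3,18) 3 'bca'
  19: (18,4) 0 ''
  20: (4,21) 2 'ca'
  21: (21,19) 2 'ca'
  22: (19,8) 3 'cac'
  23: (8,26) 1 'c'
  24: (26,11) 2 'cb'
  25: (11,2) 2 'cb'
  26: (2,17) 4 'cbca'
  27: (17,10) 1 'c'

n(n+1)/2 = 28·29/2 = 406
Σ LCP = 0 + 2 + 3 + 4 + 1 + 6 + 1 + 3 + 2 + 3 + 5 + 2 + 0 + 1 + 5 + 2 + 2 + 1 + 3 + 0 + 2 + 2 + 3 + 1 + 2 + 2 + 4 + 1 = 63
distinct = 406 − 63 = 343

343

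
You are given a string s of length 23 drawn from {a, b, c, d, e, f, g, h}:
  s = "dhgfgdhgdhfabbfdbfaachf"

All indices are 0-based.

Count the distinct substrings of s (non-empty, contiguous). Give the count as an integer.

251

sorted suffixes:
  #0 SA[0]=18  'aachf'
  #1 SA[1]=11  'abbfdbfaachf'
  #2 SA[2]=19  'achf'
  #3 SA[3]=12  'bbfdbfaachf'
  #4 SA[4]=16  'bfaachf'
  #5 SA[5]=13  'bfdbfaachf'
  #6 SA[6]=20  'chf'
  #7 SA[7]=15  'dbfaachf'
  #8 SA[8]=8  'dhfabbfdbfaachf'
  #9 SA[9]=5  'dhgdhfabbfdbfaachf'
  #10 SA[10]=0  'dhgfgdhgdhfabbfdbfaachf'
  #11 SA[11]=22  'f'
  #12 SA[12]=17  'faachf'
  #13 SA[13]=10  'fabbfdbfaachf'
  #14 SA[14]=14  'fdbfaachf'
  #15 SA[15]=3  'fgdhgdhfabbfdbfaachf'
  #16 SA[16]=7  'gdhfabbfdbfaachf'
  #17 SA[17]=4  'gdhgdhfabbfdbfaachf'
  #18 SA[18]=2  'gfgdhgdhfabbfdbfaachf'
  #19 SA[19]=21  'hf'
  #20 SA[20]=9  'hfabbfdbfaachf'
  #21 SA[21]=6  'hgdhfabbfdbfaachf'
  #22 SA[22]=1  'hgfgdhgdhfabbfdbfaachf'

SA = [18, 11, 19, 12, 16, 13, 20, 15, 8, 5, 0, 22, 17, 10, 14, 3, 7, 4, 2, 21, 9, 6, 1]
[i] adj suffixes → lcp
  [1] 18/11 → 1 ('a')
  [2] 11/19 → 1 ('a')
  [3] 19/12 → 0 ('')
  [4] 12/16 → 1 ('b')
  [5] 16/13 → 2 ('bf')
  [6] 13/20 → 0 ('')
  [7] 20/15 → 0 ('')
  [8] 15/8 → 1 ('d')
  [9] 8/5 → 2 ('dh')
  [10] 5/0 → 3 ('dhg')
  [11] 0/22 → 0 ('')
  [12] 22/17 → 1 ('f')
  [13] 17/10 → 2 ('fa')
  [14] 10/14 → 1 ('f')
  [15] 14/3 → 1 ('f')
  [16] 3/7 → 0 ('')
  [17] 7/4 → 3 ('gdh')
  [18] 4/2 → 1 ('g')
  [19] 2/21 → 0 ('')
  [20] 21/9 → 2 ('hf')
  [21] 9/6 → 1 ('h')
  [22] 6/1 → 2 ('hg')

n(n+1)/2 = 23·24/2 = 276
Σ LCP = 0 + 1 + 1 + 0 + 1 + 2 + 0 + 0 + 1 + 2 + 3 + 0 + 1 + 2 + 1 + 1 + 0 + 3 + 1 + 0 + 2 + 1 + 2 = 25
distinct = 276 − 25 = 251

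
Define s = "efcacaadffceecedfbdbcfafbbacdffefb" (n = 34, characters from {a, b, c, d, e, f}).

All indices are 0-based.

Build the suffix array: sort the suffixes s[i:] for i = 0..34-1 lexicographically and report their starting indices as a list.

rank→(start, suffix):
  0 → (5, 'aadffceecedfbdbcfafbbacdffefb')
  1 → (3, 'acaadffceecedfbdbcfafbbacdffefb')
  2 → (26, 'acdffefb')
  3 → (6, 'adffceecedfbdbcfafbbacdffefb')
  4 → (22, 'afbbacdffefb')
  5 → (33, 'b')
  6 → (25, 'bacdffefb')
  7 → (24, 'bbacdffefb')
  8 → (19, 'bcfafbbacdffefb')
  9 → (17, 'bdbcfafbbacdffefb')
  10 → (4, 'caadffceecedfbdbcfafbbacdffefb')
  11 → (2, 'cacaadffceecedfbdbcfafbbacdffefb')
  12 → (27, 'cdffefb')
  13 → (13, 'cedfbdbcfafbbacdffefb')
  14 → (10, 'ceecedfbdbcfafbbacdffefb')
  15 → (20, 'cfafbbacdffefb')
  16 → (18, 'dbcfafbbacdffefb')
  17 → (15, 'dfbdbcfafbbacdffefb')
  18 → (7, 'dffceecedfbdbcfafbbacdffefb')
  19 → (28, 'dffefb')
  20 → (12, 'ecedfbdbcfafbbacdffefb')
  21 → (14, 'edfbdbcfafbbacdffefb')
  22 → (11, 'eecedfbdbcfafbbacdffefb')
  23 → (31, 'efb')
  24 → (0, 'efcacaadffceecedfbdbcfafbbacdffefb')
  25 → (21, 'fafbbacdffefb')
  26 → (32, 'fb')
  27 → (23, 'fbbacdffefb')
  28 → (16, 'fbdbcfafbbacdffefb')
  29 → (1, 'fcacaadffceecedfbdbcfafbbacdffefb')
  30 → (9, 'fceecedfbdbcfafbbacdffefb')
  31 → (30, 'fefb')
  32 → (8, 'ffceecedfbdbcfafbbacdffefb')
  33 → (29, 'ffefb')

[5, 3, 26, 6, 22, 33, 25, 24, 19, 17, 4, 2, 27, 13, 10, 20, 18, 15, 7, 28, 12, 14, 11, 31, 0, 21, 32, 23, 16, 1, 9, 30, 8, 29]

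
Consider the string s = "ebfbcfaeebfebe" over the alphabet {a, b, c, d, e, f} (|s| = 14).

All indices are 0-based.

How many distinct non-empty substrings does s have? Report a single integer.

92

rank→(start, suffix):
  0 → (6, 'aeebfebe')
  1 → (3, 'bcfaeebfebe')
  2 → (12, 'be')
  3 → (1, 'bfbcfaeebfebe')
  4 → (9, 'bfebe')
  5 → (4, 'cfaeebfebe')
  6 → (13, 'e')
  7 → (11, 'ebe')
  8 → (0, 'ebfbcfaeebfebe')
  9 → (8, 'ebfebe')
  10 → (7, 'eebfebe')
  11 → (5, 'faeebfebe')
  12 → (2, 'fbcfaeebfebe')
  13 → (10, 'febe')

SA = [6, 3, 12, 1, 9, 4, 13, 11, 0, 8, 7, 5, 2, 10]
rank  pair      lcp
   1  s[6:],s[3:]  0  ''
   2  s[3:],s[12:]  1  'b'
   3  s[12:],s[1:]  1  'b'
   4  s[1:],s[9:]  2  'bf'
   5  s[9:],s[4:]  0  ''
   6  s[4:],s[13:]  0  ''
   7  s[13:],s[11:]  1  'e'
   8  s[11:],s[0:]  2  'eb'
   9  s[0:],s[8:]  3  'ebf'
  10  s[8:],s[7:]  1  'e'
  11  s[7:],s[5:]  0  ''
  12  s[5:],s[2:]  1  'f'
  13  s[2:],s[10:]  1  'f'

n(n+1)/2 = 14·15/2 = 105
Σ LCP = 0 + 0 + 1 + 1 + 2 + 0 + 0 + 1 + 2 + 3 + 1 + 0 + 1 + 1 = 13
distinct = 105 − 13 = 92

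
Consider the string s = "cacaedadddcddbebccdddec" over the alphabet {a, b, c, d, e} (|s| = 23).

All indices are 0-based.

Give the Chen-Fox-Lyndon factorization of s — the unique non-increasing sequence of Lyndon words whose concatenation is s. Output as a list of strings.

emit factor 1: 'c' (i=0, period=1)
emit factor 2: 'acaedadddcddbebccdddec' (i=1, period=22)

["c", "acaedadddcddbebccdddec"]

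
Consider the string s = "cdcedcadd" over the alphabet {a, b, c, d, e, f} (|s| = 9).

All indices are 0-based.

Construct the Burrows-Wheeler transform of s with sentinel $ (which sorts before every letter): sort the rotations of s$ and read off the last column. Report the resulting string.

dcd$ddecac

rank  rotation    last
    0  $cdcedcadd  d
    1  add$cdcedc  c
    2  cadd$cdced  d
    3  cdcedcadd$  $
    4  cedcadd$cd  d
    5  d$cdcedcad  d
    6  dcadd$cdce  e
    7  dcedcadd$c  c
    8  dd$cdcedca  a
    9  edcadd$cdc  c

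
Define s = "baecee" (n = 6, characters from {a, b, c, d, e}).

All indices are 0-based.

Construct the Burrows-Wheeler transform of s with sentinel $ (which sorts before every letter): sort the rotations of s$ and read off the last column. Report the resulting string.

rank  rotation last
    0  $baecee  e
    1  aecee$b  b
    2  baecee$  $
    3  cee$bae  e
    4  e$baece  e
    5  ecee$ba  a
    6  ee$baec  c

eb$eeac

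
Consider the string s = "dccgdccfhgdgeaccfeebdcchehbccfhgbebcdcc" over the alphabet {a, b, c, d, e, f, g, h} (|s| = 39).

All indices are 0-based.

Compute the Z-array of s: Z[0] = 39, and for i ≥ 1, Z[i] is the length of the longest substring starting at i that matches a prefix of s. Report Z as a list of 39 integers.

[39, 0, 0, 0, 3, 0, 0, 0, 0, 0, 1, 0, 0, 0, 0, 0, 0, 0, 0, 0, 3, 0, 0, 0, 0, 0, 0, 0, 0, 0, 0, 0, 0, 0, 0, 0, 3, 0, 0]

Z[0]=39
i=1: i≥r, start 0; Z[1]=0
i=2: i≥r, start 0; Z[2]=0
i=3: i≥r, start 0; Z[3]=0
i=4: i≥r, start 0; Z[4]=3 extend→box=[4,7)
i=5: min(r-i=2, Z[1]=0)=0; Z[5]=0
i=6: min(r-i=1, Z[2]=0)=0; Z[6]=0
i=7: i≥r, start 0; Z[7]=0
i=8: i≥r, start 0; Z[8]=0
i=9: i≥r, start 0; Z[9]=0
i=10: i≥r, start 0; Z[10]=1 extend→box=[10,11)
i=11: i≥r, start 0; Z[11]=0
i=12: i≥r, start 0; Z[12]=0
i=13: i≥r, start 0; Z[13]=0
i=14: i≥r, start 0; Z[14]=0
i=15: i≥r, start 0; Z[15]=0
i=16: i≥r, start 0; Z[16]=0
i=17: i≥r, start 0; Z[17]=0
i=18: i≥r, start 0; Z[18]=0
i=19: i≥r, start 0; Z[19]=0
i=20: i≥r, start 0; Z[20]=3 extend→box=[20,23)
i=21: min(r-i=2, Z[1]=0)=0; Z[21]=0
i=22: min(r-i=1, Z[2]=0)=0; Z[22]=0
i=23: i≥r, start 0; Z[23]=0
i=24: i≥r, start 0; Z[24]=0
i=25: i≥r, start 0; Z[25]=0
i=26: i≥r, start 0; Z[26]=0
i=27: i≥r, start 0; Z[27]=0
i=28: i≥r, start 0; Z[28]=0
i=29: i≥r, start 0; Z[29]=0
i=30: i≥r, start 0; Z[30]=0
i=31: i≥r, start 0; Z[31]=0
i=32: i≥r, start 0; Z[32]=0
i=33: i≥r, start 0; Z[33]=0
i=34: i≥r, start 0; Z[34]=0
i=35: i≥r, start 0; Z[35]=0
i=36: i≥r, start 0; Z[36]=3 extend→box=[36,39)
i=37: min(r-i=2, Z[1]=0)=0; Z[37]=0
i=38: min(r-i=1, Z[2]=0)=0; Z[38]=0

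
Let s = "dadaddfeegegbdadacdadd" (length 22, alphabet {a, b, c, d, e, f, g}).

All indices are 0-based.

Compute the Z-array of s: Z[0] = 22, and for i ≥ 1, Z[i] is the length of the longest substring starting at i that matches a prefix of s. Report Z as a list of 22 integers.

[22, 0, 3, 0, 1, 1, 0, 0, 0, 0, 0, 0, 0, 4, 0, 2, 0, 0, 3, 0, 1, 1]

Z[0]=22
i=1: i≥r, start 0; Z[1]=0
i=2: i≥r, start 0; Z[2]=3 grow→box=[2,5)
i=3: min(r-i=2, Z[1]=0)=0; Z[3]=0
i=4: min(r-i=1, Z[2]=3)=1; Z[4]=1
i=5: i≥r, start 0; Z[5]=1 grow→box=[5,6)
i=6: i≥r, start 0; Z[6]=0
i=7: i≥r, start 0; Z[7]=0
i=8: i≥r, start 0; Z[8]=0
i=9: i≥r, start 0; Z[9]=0
i=10: i≥r, start 0; Z[10]=0
i=11: i≥r, start 0; Z[11]=0
i=12: i≥r, start 0; Z[12]=0
i=13: i≥r, start 0; Z[13]=4 grow→box=[13,17)
i=14: min(r-i=3, Z[1]=0)=0; Z[14]=0
i=15: min(r-i=2, Z[2]=3)=2; Z[15]=2
i=16: min(r-i=1, Z[3]=0)=0; Z[16]=0
i=17: i≥r, start 0; Z[17]=0
i=18: i≥r, start 0; Z[18]=3 grow→box=[18,21)
i=19: min(r-i=2, Z[1]=0)=0; Z[19]=0
i=20: min(r-i=1, Z[2]=3)=1; Z[20]=1
i=21: i≥r, start 0; Z[21]=1 grow→box=[21,22)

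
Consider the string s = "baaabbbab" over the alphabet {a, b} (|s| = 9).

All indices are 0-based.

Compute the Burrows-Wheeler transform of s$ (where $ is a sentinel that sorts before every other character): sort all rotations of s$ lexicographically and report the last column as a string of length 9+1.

bbabaa$bba

rank  rotation    last
    0  $baaabbbab  b
    1  aaabbbab$b  b
    2  aabbbab$ba  a
    3  ab$baaabbb  b
    4  abbbab$baa  a
    5  b$baaabbba  a
    6  baaabbbab$  $
    7  bab$baaabb  b
    8  bbab$baaab  b
    9  bbbab$baaa  a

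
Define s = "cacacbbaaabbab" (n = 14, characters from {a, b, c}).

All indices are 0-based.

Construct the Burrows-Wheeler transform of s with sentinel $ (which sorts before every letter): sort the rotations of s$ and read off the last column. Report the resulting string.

rank  rotation         last
    0  $cacacbbaaabbab  b
    1  aaabbab$cacacbb  b
    2  aabbab$cacacbba  a
    3  ab$cacacbbaaabb  b
    4  abbab$cacacbbaa  a
    5  acacbbaaabbab$c  c
    6  acbbaaabbab$cac  c
    7  b$cacacbbaaabba  a
    8  baaabbab$cacacb  b
    9  bab$cacacbbaaab  b
   10  bbaaabbab$cacac  c
   11  bbab$cacacbbaaa  a
   12  cacacbbaaabbab$  $
   13  cacbbaaabbab$ca  a
   14  cbbaaabbab$caca  a

bbabaccabbca$aa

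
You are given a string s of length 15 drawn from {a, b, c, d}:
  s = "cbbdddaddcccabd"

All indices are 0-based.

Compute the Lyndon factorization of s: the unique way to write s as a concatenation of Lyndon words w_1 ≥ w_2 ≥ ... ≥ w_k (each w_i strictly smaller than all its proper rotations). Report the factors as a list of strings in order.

emit factor 1: 'c' (i=0, period=1)
emit factor 2: 'bbddd' (i=1, period=5)
emit factor 3: 'addccc' (i=6, period=6)
emit factor 4: 'abd' (i=12, period=3)

["c", "bbddd", "addccc", "abd"]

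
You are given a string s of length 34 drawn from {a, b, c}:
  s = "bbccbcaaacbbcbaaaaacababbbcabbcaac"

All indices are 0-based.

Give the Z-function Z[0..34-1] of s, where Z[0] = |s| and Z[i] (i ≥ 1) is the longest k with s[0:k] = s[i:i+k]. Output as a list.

[34, 1, 0, 0, 1, 0, 0, 0, 0, 0, 3, 1, 0, 1, 0, 0, 0, 0, 0, 0, 0, 1, 0, 2, 3, 1, 0, 0, 3, 1, 0, 0, 0, 0]

Z[0]=34
i=1: i≥r, start 0; Z[1]=1 grow→box=[1,2)
i=2: i≥r, start 0; Z[2]=0
i=3: i≥r, start 0; Z[3]=0
i=4: i≥r, start 0; Z[4]=1 grow→box=[4,5)
i=5: i≥r, start 0; Z[5]=0
i=6: i≥r, start 0; Z[6]=0
i=7: i≥r, start 0; Z[7]=0
i=8: i≥r, start 0; Z[8]=0
i=9: i≥r, start 0; Z[9]=0
i=10: i≥r, start 0; Z[10]=3 grow→box=[10,13)
i=11: min(r-i=2, Z[1]=1)=1; Z[11]=1
i=12: min(r-i=1, Z[2]=0)=0; Z[12]=0
i=13: i≥r, start 0; Z[13]=1 grow→box=[13,14)
i=14: i≥r, start 0; Z[14]=0
i=15: i≥r, start 0; Z[15]=0
i=16: i≥r, start 0; Z[16]=0
i=17: i≥r, start 0; Z[17]=0
i=18: i≥r, start 0; Z[18]=0
i=19: i≥r, start 0; Z[19]=0
i=20: i≥r, start 0; Z[20]=0
i=21: i≥r, start 0; Z[21]=1 grow→box=[21,22)
i=22: i≥r, start 0; Z[22]=0
i=23: i≥r, start 0; Z[23]=2 grow→box=[23,25)
i=24: min(r-i=1, Z[1]=1)=1; Z[24]=3 grow→box=[24,27)
i=25: min(r-i=2, Z[1]=1)=1; Z[25]=1
i=26: min(r-i=1, Z[2]=0)=0; Z[26]=0
i=27: i≥r, start 0; Z[27]=0
i=28: i≥r, start 0; Z[28]=3 grow→box=[28,31)
i=29: min(r-i=2, Z[1]=1)=1; Z[29]=1
i=30: min(r-i=1, Z[2]=0)=0; Z[30]=0
i=31: i≥r, start 0; Z[31]=0
i=32: i≥r, start 0; Z[32]=0
i=33: i≥r, start 0; Z[33]=0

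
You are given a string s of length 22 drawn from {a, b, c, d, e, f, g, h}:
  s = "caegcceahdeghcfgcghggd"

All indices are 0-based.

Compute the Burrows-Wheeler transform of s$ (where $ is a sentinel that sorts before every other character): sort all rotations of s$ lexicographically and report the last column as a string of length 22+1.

rank  rotation                 last
    0  $caegcceahdeghcfgcghggd  d
    1  aegcceahdeghcfgcghggd$c  c
    2  ahdeghcfgcghggd$caegcce  e
    3  caegcceahdeghcfgcghggd$  $
    4  cceahdeghcfgcghggd$caeg  g
    5  ceahdeghcfgcghggd$caegc  c
    6  cfgcghggd$caegcceahdegh  h
    7  cghggd$caegcceahdeghcfg  g
    8  d$caegcceahdeghcfgcghgg  g
    9  deghcfgcghggd$caegcceah  h
   10  eahdeghcfgcghggd$caegcc  c
   11  egcceahdeghcfgcghggd$ca  a
   12  eghcfgcghggd$caegcceahd  d
   13  fgcghggd$caegcceahdeghc  c
   14  gcceahdeghcfgcghggd$cae  e
   15  gcghggd$caegcceahdeghcf  f
   16  gd$caegcceahdeghcfgcghg  g
   17  ggd$caegcceahdeghcfgcgh  h
   18  ghcfgcghggd$caegcceahde  e
   19  ghggd$caegcceahdeghcfgc  c
   20  hcfgcghggd$caegcceahdeg  g
   21  hdeghcfgcghggd$caegccea  a
   22  hggd$caegcceahdeghcfgcg  g

dce$gchgghcadcefghecgag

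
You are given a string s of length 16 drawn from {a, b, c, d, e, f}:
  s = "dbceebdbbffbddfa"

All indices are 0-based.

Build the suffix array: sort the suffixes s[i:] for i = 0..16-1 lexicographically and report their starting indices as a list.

sorted suffixes:
  #0 SA[0]=15  'a'
  #1 SA[1]=7  'bbffbddfa'
  #2 SA[2]=1  'bceebdbbffbddfa'
  #3 SA[3]=5  'bdbbffbddfa'
  #4 SA[4]=11  'bddfa'
  #5 SA[5]=8  'bffbddfa'
  #6 SA[6]=2  'ceebdbbffbddfa'
  #7 SA[7]=6  'dbbffbddfa'
  #8 SA[8]=0  'dbceebdbbffbddfa'
  #9 SA[9]=12  'ddfa'
  #10 SA[10]=13  'dfa'
  #11 SA[11]=4  'ebdbbffbddfa'
  #12 SA[12]=3  'eebdbbffbddfa'
  #13 SA[13]=14  'fa'
  #14 SA[14]=10  'fbddfa'
  #15 SA[15]=9  'ffbddfa'

[15, 7, 1, 5, 11, 8, 2, 6, 0, 12, 13, 4, 3, 14, 10, 9]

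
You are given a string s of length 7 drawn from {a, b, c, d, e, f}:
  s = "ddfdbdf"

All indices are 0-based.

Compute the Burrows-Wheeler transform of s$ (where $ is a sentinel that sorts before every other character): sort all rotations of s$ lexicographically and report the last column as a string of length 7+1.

fdf$bddd

rank  rotation  last
    0  $ddfdbdf  f
    1  bdf$ddfd  d
    2  dbdf$ddf  f
    3  ddfdbdf$  $
    4  df$ddfdb  b
    5  dfdbdf$d  d
    6  f$ddfdbd  d
    7  fdbdf$dd  d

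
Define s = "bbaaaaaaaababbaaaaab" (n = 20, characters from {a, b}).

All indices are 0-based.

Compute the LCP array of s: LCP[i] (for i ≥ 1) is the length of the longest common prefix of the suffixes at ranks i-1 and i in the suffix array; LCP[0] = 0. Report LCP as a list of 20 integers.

[0, 7, 6, 5, 6, 4, 5, 3, 4, 2, 3, 1, 2, 2, 0, 1, 6, 2, 1, 7]

sorted suffixes:
  #0 SA[0]=2  'aaaaaaaababbaaaaab'
  #1 SA[1]=3  'aaaaaaababbaaaaab'
  #2 SA[2]=4  'aaaaaababbaaaaab'
  #3 SA[3]=14  'aaaaab'
  #4 SA[4]=5  'aaaaababbaaaaab'
  #5 SA[5]=15  'aaaab'
  #6 SA[6]=6  'aaaababbaaaaab'
  #7 SA[7]=16  'aaab'
  #8 SA[8]=7  'aaababbaaaaab'
  #9 SA[9]=17  'aab'
  #10 SA[10]=8  'aababbaaaaab'
  #11 SA[11]=18  'ab'
  #12 SA[12]=9  'ababbaaaaab'
  #13 SA[13]=11  'abbaaaaab'
  #14 SA[14]=19  'b'
  #15 SA[15]=1  'baaaaaaaababbaaaaab'
  #16 SA[16]=13  'baaaaab'
  #17 SA[17]=10  'babbaaaaab'
  #18 SA[18]=0  'bbaaaaaaaababbaaaaab'
  #19 SA[19]=12  'bbaaaaab'

SA = [2, 3, 4, 14, 5, 15, 6, 16, 7, 17, 8, 18, 9, 11, 19, 1, 13, 10, 0, 12]
i: (SA[i-1],SA[i]) lcp shared
  1: (2,3) 7 'aaaaaaa'
  2: (3,4) 6 'aaaaaa'
  3: (4,14) 5 'aaaaa'
  4: (14,5) 6 'aaaaab'
  5: (5,15) 4 'aaaa'
  6: (15,6) 5 'aaaab'
  7: (6,16) 3 'aaa'
  8: (16,7) 4 'aaab'
  9: (7,17) 2 'aa'
  10: (17,8) 3 'aab'
  11: (8,18) 1 'a'
  12: (18,9) 2 'ab'
  13: (9,11) 2 'ab'
  14: (11,19) 0 ''
  15: (19,1) 1 'b'
  16: (1,13) 6 'baaaaa'
  17: (13,10) 2 'ba'
  18: (10,0) 1 'b'
  19: (0,12) 7 'bbaaaaa'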